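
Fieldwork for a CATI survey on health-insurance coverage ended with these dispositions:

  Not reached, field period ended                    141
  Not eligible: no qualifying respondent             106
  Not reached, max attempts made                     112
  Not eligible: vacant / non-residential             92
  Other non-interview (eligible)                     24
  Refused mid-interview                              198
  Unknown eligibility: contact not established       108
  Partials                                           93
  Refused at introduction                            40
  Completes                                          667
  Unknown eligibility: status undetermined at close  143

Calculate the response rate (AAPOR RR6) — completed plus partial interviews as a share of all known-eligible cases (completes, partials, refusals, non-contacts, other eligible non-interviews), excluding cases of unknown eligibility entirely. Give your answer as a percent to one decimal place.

Refusals = 40 + 198 = 238
No answer / not reached = 141 + 112 = 253
Undetermined eligibility = 108 + 143 = 251
Not eligible = 106 + 92 = 198
Top: 667 + 93 = 760
Denom: 667 + 93 + 238 + 253 + 24 = 1275
RR6 = 760 / 1275 = 0.5961

59.6%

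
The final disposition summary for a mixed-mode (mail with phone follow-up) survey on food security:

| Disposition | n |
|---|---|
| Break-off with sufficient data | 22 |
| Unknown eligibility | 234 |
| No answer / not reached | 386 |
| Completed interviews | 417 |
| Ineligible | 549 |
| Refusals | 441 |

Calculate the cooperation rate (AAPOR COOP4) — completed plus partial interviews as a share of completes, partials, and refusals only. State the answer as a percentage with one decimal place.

49.9%

Top: 417 + 22 = 439
Base: 417 + 22 + 441 = 880
COOP4 = 439 / 880 = 0.4989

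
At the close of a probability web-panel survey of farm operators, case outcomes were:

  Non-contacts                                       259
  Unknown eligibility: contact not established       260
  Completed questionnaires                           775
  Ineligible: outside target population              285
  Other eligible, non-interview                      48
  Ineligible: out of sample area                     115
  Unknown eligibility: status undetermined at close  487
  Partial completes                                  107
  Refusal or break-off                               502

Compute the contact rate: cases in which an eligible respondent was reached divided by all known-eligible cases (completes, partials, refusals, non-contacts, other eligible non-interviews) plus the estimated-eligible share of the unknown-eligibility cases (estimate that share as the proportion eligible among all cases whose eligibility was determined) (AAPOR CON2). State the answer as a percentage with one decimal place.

62.4%

Unknown eligibility = 260 + 487 = 747
Out of scope = 285 + 115 = 400
Numerator: 775 + 107 + 502 + 48 = 1432
Known eligible: 775 + 107 + 502 + 259 + 48 = 1691
e = 1691 / (1691 + 400) = 1691 / 2091 = 0.8087
e × U: 0.8087 × 747 = 604.10
Denominator: 1691 + 604.10 = 2295.10
CON2 = 1432 / 2295.10 = 0.6239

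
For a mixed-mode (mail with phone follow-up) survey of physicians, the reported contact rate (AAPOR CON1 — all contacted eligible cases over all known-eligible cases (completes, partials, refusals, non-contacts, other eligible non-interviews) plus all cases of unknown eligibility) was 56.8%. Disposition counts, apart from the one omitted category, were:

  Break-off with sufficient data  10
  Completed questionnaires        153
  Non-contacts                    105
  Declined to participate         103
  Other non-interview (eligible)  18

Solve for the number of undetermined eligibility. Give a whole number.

Top → 153 + 10 + 103 + 18 = 284
CON1 = 284 / D = 0.568
D = 284 / 0.568 = 500.0
Remaining denominator categories sum to 389
undetermined eligibility = 500.0 − 389 ≈ 111

111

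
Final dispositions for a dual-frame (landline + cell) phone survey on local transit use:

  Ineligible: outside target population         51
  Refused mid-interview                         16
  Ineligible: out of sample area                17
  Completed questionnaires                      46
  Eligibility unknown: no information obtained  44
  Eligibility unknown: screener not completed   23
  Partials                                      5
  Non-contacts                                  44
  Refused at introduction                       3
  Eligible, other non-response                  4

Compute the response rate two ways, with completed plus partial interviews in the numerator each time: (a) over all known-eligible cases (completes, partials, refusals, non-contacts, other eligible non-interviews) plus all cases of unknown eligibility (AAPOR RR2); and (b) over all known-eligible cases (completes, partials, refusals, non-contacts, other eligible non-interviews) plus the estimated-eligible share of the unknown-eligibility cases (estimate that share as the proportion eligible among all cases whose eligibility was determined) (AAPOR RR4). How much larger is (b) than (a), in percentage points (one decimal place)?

Declined to participate = 3 + 16 = 19
Unknown if eligible = 23 + 44 = 67
Ineligible = 51 + 17 = 68
Numerator → 46 + 5 = 51
Denom → 46 + 5 + 19 + 44 + 4 + 67 = 185
RR2 = 51 / 185 = 0.2757
Known eligible → 46 + 5 + 19 + 44 + 4 = 118
e = 118 / (118 + 68) = 118 / 186 = 0.6344
e × U → 0.6344 × 67 = 42.50
Denom → 118 + 42.50 = 160.50
RR4 = 51 / 160.50 = 0.3178
Difference = 31.78 − 27.57 = 4.21 percentage points

4.2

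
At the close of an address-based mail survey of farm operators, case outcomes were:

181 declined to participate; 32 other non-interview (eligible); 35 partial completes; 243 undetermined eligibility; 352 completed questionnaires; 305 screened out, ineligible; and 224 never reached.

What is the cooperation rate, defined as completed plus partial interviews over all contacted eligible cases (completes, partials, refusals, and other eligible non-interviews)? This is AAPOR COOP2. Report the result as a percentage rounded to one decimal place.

Numerator → 352 + 35 = 387
Denom → 352 + 35 + 181 + 32 = 600
COOP2 = 387 / 600 = 0.6450

64.5%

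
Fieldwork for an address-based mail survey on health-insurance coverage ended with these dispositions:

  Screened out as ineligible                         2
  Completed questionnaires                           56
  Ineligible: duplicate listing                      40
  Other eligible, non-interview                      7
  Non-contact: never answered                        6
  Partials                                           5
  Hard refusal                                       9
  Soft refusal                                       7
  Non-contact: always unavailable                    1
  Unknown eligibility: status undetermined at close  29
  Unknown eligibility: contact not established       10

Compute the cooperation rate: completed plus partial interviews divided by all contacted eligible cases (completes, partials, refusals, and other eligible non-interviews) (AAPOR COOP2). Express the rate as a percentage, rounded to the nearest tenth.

Refusal or break-off = 9 + 7 = 16
Non-contacts = 6 + 1 = 7
Undetermined eligibility = 10 + 29 = 39
Ineligible = 2 + 40 = 42
Top: 56 + 5 = 61
Denominator: 56 + 5 + 16 + 7 = 84
COOP2 = 61 / 84 = 0.7262

72.6%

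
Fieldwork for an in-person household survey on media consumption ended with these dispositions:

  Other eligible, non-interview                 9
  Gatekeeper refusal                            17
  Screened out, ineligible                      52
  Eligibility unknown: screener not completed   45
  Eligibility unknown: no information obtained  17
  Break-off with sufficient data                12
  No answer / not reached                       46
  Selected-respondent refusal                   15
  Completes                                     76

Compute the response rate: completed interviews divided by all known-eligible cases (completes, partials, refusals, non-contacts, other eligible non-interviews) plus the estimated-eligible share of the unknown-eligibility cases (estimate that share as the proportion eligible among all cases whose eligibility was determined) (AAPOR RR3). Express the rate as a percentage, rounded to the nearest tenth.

Refusals = 17 + 15 = 32
Eligibility not determined = 45 + 17 = 62
Num: 76
Eligible (known): 76 + 12 + 32 + 46 + 9 = 175
e = 175 / (175 + 52) = 175 / 227 = 0.7709
Estimated eligible among unknowns: 0.7709 × 62 = 47.80
Denominator: 175 + 47.80 = 222.80
RR3 = 76 / 222.80 = 0.3411

34.1%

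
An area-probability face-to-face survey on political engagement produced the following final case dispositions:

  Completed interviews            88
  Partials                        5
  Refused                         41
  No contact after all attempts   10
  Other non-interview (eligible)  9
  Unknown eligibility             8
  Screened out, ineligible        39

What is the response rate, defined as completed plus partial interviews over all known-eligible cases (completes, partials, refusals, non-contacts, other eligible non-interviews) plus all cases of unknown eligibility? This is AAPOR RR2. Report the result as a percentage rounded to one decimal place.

57.8%

Top: 88 + 5 = 93
Base: 88 + 5 + 41 + 10 + 9 + 8 = 161
RR2 = 93 / 161 = 0.5776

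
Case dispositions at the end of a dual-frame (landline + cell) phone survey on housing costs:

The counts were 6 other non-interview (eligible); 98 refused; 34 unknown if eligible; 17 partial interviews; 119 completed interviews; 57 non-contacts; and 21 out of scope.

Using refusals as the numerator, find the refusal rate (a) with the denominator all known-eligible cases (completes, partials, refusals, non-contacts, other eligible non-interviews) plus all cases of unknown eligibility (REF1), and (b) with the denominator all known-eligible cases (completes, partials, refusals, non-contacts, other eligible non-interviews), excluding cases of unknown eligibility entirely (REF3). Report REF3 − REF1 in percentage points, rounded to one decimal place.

3.4

Numerator → 98
Denominator → 119 + 17 + 98 + 57 + 6 + 34 = 331
REF1 = 98 / 331 = 0.2961
Denominator → 119 + 17 + 98 + 57 + 6 = 297
REF3 = 98 / 297 = 0.3300
Difference = 33.00 − 29.61 = 3.39 percentage points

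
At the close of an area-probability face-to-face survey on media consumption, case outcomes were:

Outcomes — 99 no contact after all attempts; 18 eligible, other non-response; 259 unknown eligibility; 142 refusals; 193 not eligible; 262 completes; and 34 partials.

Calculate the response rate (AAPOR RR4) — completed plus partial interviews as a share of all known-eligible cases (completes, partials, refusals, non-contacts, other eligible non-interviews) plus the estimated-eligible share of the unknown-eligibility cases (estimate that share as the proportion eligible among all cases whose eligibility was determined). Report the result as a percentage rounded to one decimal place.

39.6%

Top: 262 + 34 = 296
Known eligible: 262 + 34 + 142 + 99 + 18 = 555
e = 555 / (555 + 193) = 555 / 748 = 0.7420
Eligible share of unknowns: 0.7420 × 259 = 192.18
Denominator: 555 + 192.18 = 747.18
RR4 = 296 / 747.18 = 0.3962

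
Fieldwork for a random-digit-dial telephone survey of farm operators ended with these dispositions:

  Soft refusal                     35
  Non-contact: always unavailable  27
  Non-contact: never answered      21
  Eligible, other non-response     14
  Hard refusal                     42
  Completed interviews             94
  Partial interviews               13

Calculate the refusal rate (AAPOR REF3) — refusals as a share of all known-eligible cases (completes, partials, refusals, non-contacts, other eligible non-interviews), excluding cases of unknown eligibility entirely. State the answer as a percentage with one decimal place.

Refused = 42 + 35 = 77
No answer / not reached = 21 + 27 = 48
Num = 77
Base = 94 + 13 + 77 + 48 + 14 = 246
REF3 = 77 / 246 = 0.3130

31.3%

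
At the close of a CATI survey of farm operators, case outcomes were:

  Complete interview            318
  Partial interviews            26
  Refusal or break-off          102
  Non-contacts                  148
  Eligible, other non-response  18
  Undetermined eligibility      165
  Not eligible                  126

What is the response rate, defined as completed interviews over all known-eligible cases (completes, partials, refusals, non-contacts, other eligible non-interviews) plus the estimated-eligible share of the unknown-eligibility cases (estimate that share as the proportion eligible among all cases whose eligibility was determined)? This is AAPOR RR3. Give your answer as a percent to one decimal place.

Num: 318
Known eligible: 318 + 26 + 102 + 148 + 18 = 612
e = 612 / (612 + 126) = 612 / 738 = 0.8293
Estimated eligible among unknowns: 0.8293 × 165 = 136.83
Denominator: 612 + 136.83 = 748.83
RR3 = 318 / 748.83 = 0.4247

42.5%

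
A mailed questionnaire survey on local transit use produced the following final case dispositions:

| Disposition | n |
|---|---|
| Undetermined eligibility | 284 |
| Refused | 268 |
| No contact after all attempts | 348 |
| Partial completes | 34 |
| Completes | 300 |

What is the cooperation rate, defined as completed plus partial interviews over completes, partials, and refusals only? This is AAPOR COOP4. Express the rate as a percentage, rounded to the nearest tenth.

Numerator → 300 + 34 = 334
Denominator → 300 + 34 + 268 = 602
COOP4 = 334 / 602 = 0.5548

55.5%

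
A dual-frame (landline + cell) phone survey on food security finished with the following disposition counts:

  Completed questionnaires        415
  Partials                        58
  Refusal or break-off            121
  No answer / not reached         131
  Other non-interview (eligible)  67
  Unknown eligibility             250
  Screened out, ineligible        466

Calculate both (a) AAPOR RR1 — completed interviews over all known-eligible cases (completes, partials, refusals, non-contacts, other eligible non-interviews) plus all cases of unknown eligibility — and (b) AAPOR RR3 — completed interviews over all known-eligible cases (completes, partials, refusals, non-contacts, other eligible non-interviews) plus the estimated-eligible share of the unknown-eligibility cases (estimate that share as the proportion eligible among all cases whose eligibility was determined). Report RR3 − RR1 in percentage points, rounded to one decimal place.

Top: 415
Denom: 415 + 58 + 121 + 131 + 67 + 250 = 1042
RR1 = 415 / 1042 = 0.3983
Determined eligible: 415 + 58 + 121 + 131 + 67 = 792
e = 792 / (792 + 466) = 792 / 1258 = 0.6296
Eligible share of unknowns: 0.6296 × 250 = 157.40
Denom: 792 + 157.40 = 949.40
RR3 = 415 / 949.40 = 0.4371
Difference = 43.71 − 39.83 = 3.88 percentage points

3.9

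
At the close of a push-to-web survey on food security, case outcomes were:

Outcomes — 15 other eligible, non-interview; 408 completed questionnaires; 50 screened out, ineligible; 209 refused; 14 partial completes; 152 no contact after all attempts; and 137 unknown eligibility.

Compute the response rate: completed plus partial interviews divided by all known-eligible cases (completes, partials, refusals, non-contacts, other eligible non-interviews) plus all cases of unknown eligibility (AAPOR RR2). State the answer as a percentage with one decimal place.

45.1%

Num = 408 + 14 = 422
Denom = 408 + 14 + 209 + 152 + 15 + 137 = 935
RR2 = 422 / 935 = 0.4513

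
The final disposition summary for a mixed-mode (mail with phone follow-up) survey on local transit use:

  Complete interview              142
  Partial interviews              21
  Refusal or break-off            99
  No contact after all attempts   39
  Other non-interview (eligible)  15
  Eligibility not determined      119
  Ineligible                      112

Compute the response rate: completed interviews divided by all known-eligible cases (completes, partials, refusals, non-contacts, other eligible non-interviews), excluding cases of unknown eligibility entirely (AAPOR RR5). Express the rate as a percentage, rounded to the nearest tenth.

44.9%

Top: 142
Denominator: 142 + 21 + 99 + 39 + 15 = 316
RR5 = 142 / 316 = 0.4494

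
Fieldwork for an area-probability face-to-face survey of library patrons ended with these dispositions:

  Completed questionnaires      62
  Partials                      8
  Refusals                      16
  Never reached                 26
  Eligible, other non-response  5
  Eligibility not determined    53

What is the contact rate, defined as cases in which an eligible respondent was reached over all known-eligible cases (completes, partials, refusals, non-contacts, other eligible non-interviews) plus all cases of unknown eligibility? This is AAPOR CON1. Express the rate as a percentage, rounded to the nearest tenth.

Num → 62 + 8 + 16 + 5 = 91
Base → 62 + 8 + 16 + 26 + 5 + 53 = 170
CON1 = 91 / 170 = 0.5353

53.5%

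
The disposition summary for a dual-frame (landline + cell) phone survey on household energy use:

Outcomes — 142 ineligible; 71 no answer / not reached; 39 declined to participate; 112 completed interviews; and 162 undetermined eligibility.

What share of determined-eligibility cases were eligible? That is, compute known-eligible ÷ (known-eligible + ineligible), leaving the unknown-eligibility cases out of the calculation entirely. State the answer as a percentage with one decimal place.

61.0%

Determined eligible: 112 + 39 + 71 = 222
e = 222 / (222 + 142) = 222 / 364 = 0.6099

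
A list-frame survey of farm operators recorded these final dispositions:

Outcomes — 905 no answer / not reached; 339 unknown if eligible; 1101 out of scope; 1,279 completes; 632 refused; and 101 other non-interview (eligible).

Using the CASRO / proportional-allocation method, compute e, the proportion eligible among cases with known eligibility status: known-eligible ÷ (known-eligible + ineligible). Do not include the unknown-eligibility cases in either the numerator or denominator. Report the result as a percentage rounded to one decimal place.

72.6%

Eligible (known) → 1279 + 632 + 905 + 101 = 2917
e = 2917 / (2917 + 1101) = 2917 / 4018 = 0.7260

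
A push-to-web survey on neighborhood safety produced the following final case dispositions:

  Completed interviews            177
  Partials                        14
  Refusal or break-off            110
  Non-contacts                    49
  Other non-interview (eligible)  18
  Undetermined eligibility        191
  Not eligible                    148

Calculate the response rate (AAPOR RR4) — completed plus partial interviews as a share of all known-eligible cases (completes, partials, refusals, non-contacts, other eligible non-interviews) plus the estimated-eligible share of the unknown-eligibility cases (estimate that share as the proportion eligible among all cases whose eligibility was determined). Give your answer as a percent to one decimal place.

37.9%

Num: 177 + 14 = 191
Determined eligible: 177 + 14 + 110 + 49 + 18 = 368
e = 368 / (368 + 148) = 368 / 516 = 0.7132
e × U: 0.7132 × 191 = 136.22
Denominator: 368 + 136.22 = 504.22
RR4 = 191 / 504.22 = 0.3788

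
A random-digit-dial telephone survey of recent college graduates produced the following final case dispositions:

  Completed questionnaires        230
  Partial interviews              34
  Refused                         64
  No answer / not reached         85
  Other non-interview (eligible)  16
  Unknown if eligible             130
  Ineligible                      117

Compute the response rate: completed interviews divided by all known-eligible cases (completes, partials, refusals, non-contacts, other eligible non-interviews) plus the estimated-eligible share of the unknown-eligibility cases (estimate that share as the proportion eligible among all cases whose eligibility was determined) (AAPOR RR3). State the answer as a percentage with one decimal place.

43.3%

Numerator → 230
Determined eligible → 230 + 34 + 64 + 85 + 16 = 429
e = 429 / (429 + 117) = 429 / 546 = 0.7857
e × U → 0.7857 × 130 = 102.14
Denom → 429 + 102.14 = 531.14
RR3 = 230 / 531.14 = 0.4330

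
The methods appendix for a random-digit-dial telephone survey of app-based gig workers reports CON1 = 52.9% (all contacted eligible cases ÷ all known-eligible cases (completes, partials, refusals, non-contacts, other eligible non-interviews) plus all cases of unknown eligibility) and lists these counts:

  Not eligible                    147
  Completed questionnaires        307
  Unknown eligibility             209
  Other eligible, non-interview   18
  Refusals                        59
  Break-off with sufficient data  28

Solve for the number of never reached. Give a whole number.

Num → 307 + 28 + 59 + 18 = 412
CON1 = 412 / D = 0.529
D = 412 / 0.529 = 778.8
Other denominator terms total 621
never reached = 778.8 − 621 ≈ 158

158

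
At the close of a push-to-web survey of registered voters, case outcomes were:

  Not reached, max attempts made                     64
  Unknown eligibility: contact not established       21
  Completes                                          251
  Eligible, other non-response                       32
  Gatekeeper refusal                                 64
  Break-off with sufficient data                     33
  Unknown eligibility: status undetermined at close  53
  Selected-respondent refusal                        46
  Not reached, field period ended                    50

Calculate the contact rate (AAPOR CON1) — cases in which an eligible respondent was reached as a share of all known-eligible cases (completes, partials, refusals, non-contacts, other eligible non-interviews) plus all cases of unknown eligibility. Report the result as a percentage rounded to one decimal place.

69.4%

Declined to participate = 64 + 46 = 110
No answer / not reached = 50 + 64 = 114
Unknown eligibility = 21 + 53 = 74
Num → 251 + 33 + 110 + 32 = 426
Base → 251 + 33 + 110 + 114 + 32 + 74 = 614
CON1 = 426 / 614 = 0.6938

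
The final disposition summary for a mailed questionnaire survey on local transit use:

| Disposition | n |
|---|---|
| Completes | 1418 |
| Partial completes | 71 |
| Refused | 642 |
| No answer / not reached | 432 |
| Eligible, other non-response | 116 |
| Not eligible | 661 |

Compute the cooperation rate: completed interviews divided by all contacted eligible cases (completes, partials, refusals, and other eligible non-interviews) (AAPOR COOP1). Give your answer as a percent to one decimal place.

Num = 1418
Base = 1418 + 71 + 642 + 116 = 2247
COOP1 = 1418 / 2247 = 0.6311

63.1%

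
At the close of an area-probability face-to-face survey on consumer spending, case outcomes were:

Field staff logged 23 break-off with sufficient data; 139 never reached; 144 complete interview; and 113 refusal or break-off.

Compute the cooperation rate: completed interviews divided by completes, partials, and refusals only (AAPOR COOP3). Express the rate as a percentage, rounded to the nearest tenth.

51.4%

Top: 144
Base: 144 + 23 + 113 = 280
COOP3 = 144 / 280 = 0.5143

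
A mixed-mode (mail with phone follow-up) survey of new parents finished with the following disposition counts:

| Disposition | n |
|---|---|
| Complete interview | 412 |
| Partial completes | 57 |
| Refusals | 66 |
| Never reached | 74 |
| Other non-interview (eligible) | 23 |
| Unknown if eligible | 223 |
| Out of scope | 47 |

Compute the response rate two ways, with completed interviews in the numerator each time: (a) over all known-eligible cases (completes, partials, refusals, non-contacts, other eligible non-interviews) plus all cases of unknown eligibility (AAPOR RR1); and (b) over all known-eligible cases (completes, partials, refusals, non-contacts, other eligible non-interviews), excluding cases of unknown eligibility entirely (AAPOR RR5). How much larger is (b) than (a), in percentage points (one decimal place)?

Top → 412
Base → 412 + 57 + 66 + 74 + 23 + 223 = 855
RR1 = 412 / 855 = 0.4819
Base → 412 + 57 + 66 + 74 + 23 = 632
RR5 = 412 / 632 = 0.6519
Difference = 65.19 − 48.19 = 17.00 percentage points

17.0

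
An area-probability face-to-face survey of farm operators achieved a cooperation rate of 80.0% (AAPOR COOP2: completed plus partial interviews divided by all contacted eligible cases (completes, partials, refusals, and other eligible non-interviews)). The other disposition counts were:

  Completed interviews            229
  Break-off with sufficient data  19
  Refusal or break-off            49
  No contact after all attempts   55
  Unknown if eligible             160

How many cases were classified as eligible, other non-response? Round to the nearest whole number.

Top → 229 + 19 = 248
COOP2 = 248 / D = 0.800
D = 248 / 0.800 = 310.0
Other denominator terms total 297
eligible, other non-response = 310.0 − 297 ≈ 13

13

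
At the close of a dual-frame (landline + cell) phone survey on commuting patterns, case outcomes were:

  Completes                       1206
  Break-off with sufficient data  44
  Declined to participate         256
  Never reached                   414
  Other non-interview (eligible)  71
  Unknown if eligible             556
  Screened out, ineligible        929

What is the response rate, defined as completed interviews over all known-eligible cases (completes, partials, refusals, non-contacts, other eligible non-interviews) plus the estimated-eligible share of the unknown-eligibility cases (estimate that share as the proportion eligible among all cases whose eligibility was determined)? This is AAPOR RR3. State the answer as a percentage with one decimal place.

50.9%

Num: 1206
Eligible (known): 1206 + 44 + 256 + 414 + 71 = 1991
e = 1991 / (1991 + 929) = 1991 / 2920 = 0.6818
Eligible share of unknowns: 0.6818 × 556 = 379.08
Denominator: 1991 + 379.08 = 2370.08
RR3 = 1206 / 2370.08 = 0.5088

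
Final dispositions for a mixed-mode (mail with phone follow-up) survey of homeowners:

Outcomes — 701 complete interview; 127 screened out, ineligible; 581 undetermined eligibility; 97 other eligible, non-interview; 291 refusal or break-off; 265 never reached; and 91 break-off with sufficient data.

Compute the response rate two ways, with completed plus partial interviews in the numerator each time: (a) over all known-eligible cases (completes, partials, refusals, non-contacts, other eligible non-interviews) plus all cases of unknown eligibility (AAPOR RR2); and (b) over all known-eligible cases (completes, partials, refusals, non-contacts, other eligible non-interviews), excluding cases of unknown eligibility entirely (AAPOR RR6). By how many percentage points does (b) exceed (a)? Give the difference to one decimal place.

15.7

Num: 701 + 91 = 792
Base: 701 + 91 + 291 + 265 + 97 + 581 = 2026
RR2 = 792 / 2026 = 0.3909
Base: 701 + 91 + 291 + 265 + 97 = 1445
RR6 = 792 / 1445 = 0.5481
Difference = 54.81 − 39.09 = 15.72 percentage points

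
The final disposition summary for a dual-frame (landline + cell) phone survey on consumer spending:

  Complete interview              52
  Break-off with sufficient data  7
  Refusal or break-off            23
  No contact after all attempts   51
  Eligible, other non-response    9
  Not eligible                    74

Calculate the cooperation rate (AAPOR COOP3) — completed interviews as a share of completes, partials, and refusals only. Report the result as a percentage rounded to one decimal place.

63.4%

Top = 52
Denominator = 52 + 7 + 23 = 82
COOP3 = 52 / 82 = 0.6341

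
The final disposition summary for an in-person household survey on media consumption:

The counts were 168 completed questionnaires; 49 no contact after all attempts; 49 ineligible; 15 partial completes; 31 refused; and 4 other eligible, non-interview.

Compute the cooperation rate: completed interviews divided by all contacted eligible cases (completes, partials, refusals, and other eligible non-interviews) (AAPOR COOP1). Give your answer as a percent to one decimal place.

Top = 168
Denom = 168 + 15 + 31 + 4 = 218
COOP1 = 168 / 218 = 0.7706

77.1%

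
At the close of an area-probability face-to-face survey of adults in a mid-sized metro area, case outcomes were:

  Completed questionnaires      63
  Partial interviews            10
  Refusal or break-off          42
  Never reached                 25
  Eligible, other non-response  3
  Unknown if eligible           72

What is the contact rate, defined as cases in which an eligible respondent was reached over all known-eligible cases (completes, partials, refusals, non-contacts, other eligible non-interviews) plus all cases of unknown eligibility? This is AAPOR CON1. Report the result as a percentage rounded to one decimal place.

54.9%

Num = 63 + 10 + 42 + 3 = 118
Denominator = 63 + 10 + 42 + 25 + 3 + 72 = 215
CON1 = 118 / 215 = 0.5488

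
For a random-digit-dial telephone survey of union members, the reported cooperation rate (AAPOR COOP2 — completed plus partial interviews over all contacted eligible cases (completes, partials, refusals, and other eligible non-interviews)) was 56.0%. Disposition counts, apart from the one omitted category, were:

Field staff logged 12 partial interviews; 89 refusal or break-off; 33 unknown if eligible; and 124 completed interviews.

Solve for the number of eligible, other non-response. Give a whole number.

Numerator = 124 + 12 = 136
COOP2 = 136 / D = 0.560
D = 136 / 0.560 = 242.9
Remaining denominator categories sum to 225
eligible, other non-response = 242.9 − 225 ≈ 18

18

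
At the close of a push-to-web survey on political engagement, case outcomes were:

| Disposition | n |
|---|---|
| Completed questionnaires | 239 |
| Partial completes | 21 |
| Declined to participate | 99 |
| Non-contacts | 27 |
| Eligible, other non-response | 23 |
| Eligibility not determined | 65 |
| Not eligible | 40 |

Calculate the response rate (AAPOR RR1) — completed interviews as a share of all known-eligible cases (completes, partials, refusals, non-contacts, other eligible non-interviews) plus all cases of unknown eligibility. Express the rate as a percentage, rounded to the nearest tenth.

Top: 239
Denom: 239 + 21 + 99 + 27 + 23 + 65 = 474
RR1 = 239 / 474 = 0.5042

50.4%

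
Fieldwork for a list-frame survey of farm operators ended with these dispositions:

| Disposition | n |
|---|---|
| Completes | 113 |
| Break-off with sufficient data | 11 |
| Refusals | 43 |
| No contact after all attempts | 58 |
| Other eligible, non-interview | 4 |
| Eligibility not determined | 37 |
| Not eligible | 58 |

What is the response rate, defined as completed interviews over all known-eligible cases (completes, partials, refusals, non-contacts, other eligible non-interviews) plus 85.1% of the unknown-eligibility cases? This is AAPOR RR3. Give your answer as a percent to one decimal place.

Num → 113
Eligible (known) → 113 + 11 + 43 + 58 + 4 = 229
Estimated eligible among unknowns → 0.8510 × 37 = 31.49
Base → 229 + 31.49 = 260.49
RR3 = 113 / 260.49 = 0.4338

43.4%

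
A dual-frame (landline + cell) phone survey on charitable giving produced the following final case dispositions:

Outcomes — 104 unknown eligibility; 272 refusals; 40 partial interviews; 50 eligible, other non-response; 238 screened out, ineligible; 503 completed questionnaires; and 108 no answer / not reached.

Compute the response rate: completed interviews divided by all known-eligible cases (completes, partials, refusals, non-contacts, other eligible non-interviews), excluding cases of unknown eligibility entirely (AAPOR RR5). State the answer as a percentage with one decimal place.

Num: 503
Denominator: 503 + 40 + 272 + 108 + 50 = 973
RR5 = 503 / 973 = 0.5170

51.7%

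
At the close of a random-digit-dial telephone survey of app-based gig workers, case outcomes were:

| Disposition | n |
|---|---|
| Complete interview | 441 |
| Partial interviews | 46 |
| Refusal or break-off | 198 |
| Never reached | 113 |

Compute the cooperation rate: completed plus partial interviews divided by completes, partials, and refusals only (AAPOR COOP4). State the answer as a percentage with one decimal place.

71.1%

Top → 441 + 46 = 487
Denom → 441 + 46 + 198 = 685
COOP4 = 487 / 685 = 0.7109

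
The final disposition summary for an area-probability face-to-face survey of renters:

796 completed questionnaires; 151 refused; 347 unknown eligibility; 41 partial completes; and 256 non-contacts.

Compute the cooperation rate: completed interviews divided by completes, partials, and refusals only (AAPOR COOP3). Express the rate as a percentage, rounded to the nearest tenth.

80.6%

Numerator: 796
Base: 796 + 41 + 151 = 988
COOP3 = 796 / 988 = 0.8057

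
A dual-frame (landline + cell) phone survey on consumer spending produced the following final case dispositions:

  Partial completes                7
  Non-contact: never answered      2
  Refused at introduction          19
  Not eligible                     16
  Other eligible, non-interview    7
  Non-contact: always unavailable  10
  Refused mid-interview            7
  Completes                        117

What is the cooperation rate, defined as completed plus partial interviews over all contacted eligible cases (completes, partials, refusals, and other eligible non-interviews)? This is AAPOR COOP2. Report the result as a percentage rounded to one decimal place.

Refusals = 19 + 7 = 26
Never reached = 2 + 10 = 12
Top: 117 + 7 = 124
Denom: 117 + 7 + 26 + 7 = 157
COOP2 = 124 / 157 = 0.7898

79.0%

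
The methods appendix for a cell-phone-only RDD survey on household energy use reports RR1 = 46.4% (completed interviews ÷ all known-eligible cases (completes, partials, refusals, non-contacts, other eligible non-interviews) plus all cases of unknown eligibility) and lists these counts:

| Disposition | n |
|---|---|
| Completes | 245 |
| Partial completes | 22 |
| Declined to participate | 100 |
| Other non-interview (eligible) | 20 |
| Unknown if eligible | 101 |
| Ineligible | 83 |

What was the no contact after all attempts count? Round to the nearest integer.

RR1 = 245 / D = 0.464
D = 245 / 0.464 = 528.0
Rest of base = 488
no contact after all attempts = 528.0 − 488 ≈ 40

40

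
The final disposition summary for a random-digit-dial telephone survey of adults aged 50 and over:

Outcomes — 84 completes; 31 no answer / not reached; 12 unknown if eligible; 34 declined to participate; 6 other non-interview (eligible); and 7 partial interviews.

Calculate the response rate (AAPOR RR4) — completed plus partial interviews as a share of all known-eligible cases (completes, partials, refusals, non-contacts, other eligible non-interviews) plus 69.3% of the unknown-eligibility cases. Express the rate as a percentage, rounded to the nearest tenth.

Top = 84 + 7 = 91
Eligible (known) = 84 + 7 + 34 + 31 + 6 = 162
e × U = 0.6930 × 12 = 8.32
Denominator = 162 + 8.32 = 170.32
RR4 = 91 / 170.32 = 0.5343

53.4%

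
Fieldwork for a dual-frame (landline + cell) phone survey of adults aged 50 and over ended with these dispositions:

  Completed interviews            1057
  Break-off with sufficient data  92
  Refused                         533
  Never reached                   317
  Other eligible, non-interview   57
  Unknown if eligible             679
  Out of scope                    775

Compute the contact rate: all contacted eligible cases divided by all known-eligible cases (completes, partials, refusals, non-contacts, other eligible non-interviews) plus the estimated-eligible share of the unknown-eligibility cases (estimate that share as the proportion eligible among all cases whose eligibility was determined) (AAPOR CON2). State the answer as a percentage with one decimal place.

Num = 1057 + 92 + 533 + 57 = 1739
Determined eligible = 1057 + 92 + 533 + 317 + 57 = 2056
e = 2056 / (2056 + 775) = 2056 / 2831 = 0.7262
Eligible share of unknowns = 0.7262 × 679 = 493.09
Base = 2056 + 493.09 = 2549.09
CON2 = 1739 / 2549.09 = 0.6822

68.2%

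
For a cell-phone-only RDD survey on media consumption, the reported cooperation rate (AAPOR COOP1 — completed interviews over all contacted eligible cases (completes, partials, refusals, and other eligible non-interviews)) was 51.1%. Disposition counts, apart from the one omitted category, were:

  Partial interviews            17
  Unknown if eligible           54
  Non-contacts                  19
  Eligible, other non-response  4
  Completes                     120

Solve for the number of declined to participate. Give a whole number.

94

COOP1 = 120 / D = 0.511
D = 120 / 0.511 = 234.8
Rest of base = 141
declined to participate = 234.8 − 141 ≈ 94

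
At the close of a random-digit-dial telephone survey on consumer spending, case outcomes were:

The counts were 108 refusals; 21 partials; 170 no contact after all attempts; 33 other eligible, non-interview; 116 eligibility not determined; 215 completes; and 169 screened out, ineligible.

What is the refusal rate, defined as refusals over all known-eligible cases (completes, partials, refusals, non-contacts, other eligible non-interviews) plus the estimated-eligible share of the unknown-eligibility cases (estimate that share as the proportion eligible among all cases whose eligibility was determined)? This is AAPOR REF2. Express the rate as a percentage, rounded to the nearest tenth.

17.0%

Num → 108
Determined eligible → 215 + 21 + 108 + 170 + 33 = 547
e = 547 / (547 + 169) = 547 / 716 = 0.7640
Eligible share of unknowns → 0.7640 × 116 = 88.62
Denominator → 547 + 88.62 = 635.62
REF2 = 108 / 635.62 = 0.1699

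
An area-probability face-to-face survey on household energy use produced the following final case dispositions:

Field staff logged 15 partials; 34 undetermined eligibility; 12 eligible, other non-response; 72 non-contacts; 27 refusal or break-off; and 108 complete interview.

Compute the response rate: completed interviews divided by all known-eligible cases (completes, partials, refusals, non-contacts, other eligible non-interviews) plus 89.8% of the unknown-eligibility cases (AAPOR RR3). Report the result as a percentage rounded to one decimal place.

Num → 108
Eligible (known) → 108 + 15 + 27 + 72 + 12 = 234
Eligible share of unknowns → 0.8980 × 34 = 30.53
Denominator → 234 + 30.53 = 264.53
RR3 = 108 / 264.53 = 0.4083

40.8%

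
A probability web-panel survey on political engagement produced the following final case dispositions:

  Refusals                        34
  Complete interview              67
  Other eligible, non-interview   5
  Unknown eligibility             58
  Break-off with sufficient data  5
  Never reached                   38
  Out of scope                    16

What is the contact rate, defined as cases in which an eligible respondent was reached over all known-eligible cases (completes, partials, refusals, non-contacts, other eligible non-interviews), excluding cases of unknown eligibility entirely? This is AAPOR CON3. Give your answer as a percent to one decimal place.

Numerator → 67 + 5 + 34 + 5 = 111
Denominator → 67 + 5 + 34 + 38 + 5 = 149
CON3 = 111 / 149 = 0.7450

74.5%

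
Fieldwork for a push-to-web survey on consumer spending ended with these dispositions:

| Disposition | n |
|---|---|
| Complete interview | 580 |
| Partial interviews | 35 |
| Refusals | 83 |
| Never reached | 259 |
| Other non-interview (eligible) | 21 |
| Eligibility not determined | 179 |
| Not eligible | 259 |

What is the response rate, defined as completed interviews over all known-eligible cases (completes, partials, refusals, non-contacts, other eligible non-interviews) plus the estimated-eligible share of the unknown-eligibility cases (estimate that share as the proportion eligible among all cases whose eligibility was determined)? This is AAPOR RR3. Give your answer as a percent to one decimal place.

Top: 580
Eligible (known): 580 + 35 + 83 + 259 + 21 = 978
e = 978 / (978 + 259) = 978 / 1237 = 0.7906
Estimated eligible among unknowns: 0.7906 × 179 = 141.52
Base: 978 + 141.52 = 1119.52
RR3 = 580 / 1119.52 = 0.5181

51.8%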